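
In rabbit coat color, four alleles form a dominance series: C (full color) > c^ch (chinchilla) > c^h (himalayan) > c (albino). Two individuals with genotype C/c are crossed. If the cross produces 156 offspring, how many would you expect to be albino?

Cross: C/c × C/c
Allele dominance: C > c^ch > c^h > c
Offspring genotypes: 1 C/C, 2 C/c, 1 c/c
Phenotype counts: 3 full color, 1 albino
albino: 1 out of 4 → fraction 1/4
Expected count = 1/4 × 156 = 39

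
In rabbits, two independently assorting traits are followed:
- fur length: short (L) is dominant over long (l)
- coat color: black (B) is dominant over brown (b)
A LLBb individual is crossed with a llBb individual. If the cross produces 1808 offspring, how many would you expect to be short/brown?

Dihybrid cross LLBb × llBb — consider each gene separately:
fur length: LL × ll → 4 Ll → 4 L_ (out of 4)
coat color: Bb × Bb → 1 BB, 2 Bb, 1 bb → 3 B_ : 1 bb (out of 4)
Combine (counts out of 4 × 4 = 16): short/black (L_B_) = 4×3 = 12; short/brown (L_bb) = 4×1 = 4
Phenotype counts (out of 16): 12 short/black, 4 short/brown
short/brown: 4 out of 16 → fraction 1/4
Expected count = 1/4 × 1808 = 452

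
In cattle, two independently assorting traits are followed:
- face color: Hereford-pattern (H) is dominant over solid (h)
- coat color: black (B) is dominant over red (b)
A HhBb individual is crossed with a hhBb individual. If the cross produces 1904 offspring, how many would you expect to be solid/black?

Dihybrid cross HhBb × hhBb — consider each gene separately:
face color: Hh × hh → 2 Hh, 2 hh → 2 H_ : 2 hh (out of 4)
coat color: Bb × Bb → 1 BB, 2 Bb, 1 bb → 3 B_ : 1 bb (out of 4)
Combine (counts out of 4 × 4 = 16): Hereford-pattern/black (H_B_) = 2×3 = 6; Hereford-pattern/red (H_bb) = 2×1 = 2; solid/black (hhB_) = 2×3 = 6; solid/red (hhbb) = 2×1 = 2
Phenotype counts (out of 16): 6 Hereford-pattern/black, 2 Hereford-pattern/red, 6 solid/black, 2 solid/red
solid/black: 6 out of 16 → fraction 3/8
Expected count = 3/8 × 1904 = 714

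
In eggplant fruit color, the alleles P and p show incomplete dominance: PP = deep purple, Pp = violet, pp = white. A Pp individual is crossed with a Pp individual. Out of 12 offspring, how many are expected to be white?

Punnett square for Pp × Pp:
Offspring genotypes: 1 PP, 2 Pp, 1 pp
Phenotype counts: 1 deep purple, 2 violet, 1 white
white: 1 out of 4 → fraction 1/4
Expected count = 1/4 × 12 = 3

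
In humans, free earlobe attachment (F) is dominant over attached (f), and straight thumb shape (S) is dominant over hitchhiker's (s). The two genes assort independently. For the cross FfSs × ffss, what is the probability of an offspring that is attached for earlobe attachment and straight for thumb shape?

Dihybrid cross FfSs × ffss — consider each gene separately:
earlobe attachment: Ff × ff → 2 Ff, 2 ff → 2 F_ : 2 ff (out of 4)
thumb shape: Ss × ss → 2 Ss, 2 ss → 2 S_ : 2 ss (out of 4)
Looking for: attached (ff) and straight (S_)
P(attached) = 2/4, P(straight) = 2/4
P(both) = 2/4 × 2/4 = 4/16 = 1/4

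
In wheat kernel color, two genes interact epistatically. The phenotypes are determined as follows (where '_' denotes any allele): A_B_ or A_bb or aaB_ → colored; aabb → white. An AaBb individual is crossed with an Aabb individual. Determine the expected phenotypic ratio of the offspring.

Cross: AaBb × Aabb — consider each gene separately:
A gene: Aa × Aa → 1 AA, 2 Aa, 1 aa → 3 A_ : 1 aa (out of 4)
B gene: Bb × bb → 2 Bb, 2 bb → 2 B_ : 2 bb (out of 4)
Genotype classes (out of 4 × 4 = 16): A_B_ = 3×2 = 6; A_bb = 3×2 = 6; aaB_ = 1×2 = 2; aabb = 1×2 = 2
Apply the phenotype rules: A_B_ (6) + A_bb (6) + aaB_ (2) → colored; aabb (2) → white
Phenotype counts (out of 16): 14 colored, 2 white
Ratio: 7 colored : 1 white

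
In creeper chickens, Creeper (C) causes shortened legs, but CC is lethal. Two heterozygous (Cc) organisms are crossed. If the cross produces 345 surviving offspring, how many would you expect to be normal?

Cross: Cc × Cc
Punnett square offspring (before lethality): 1 CC, 2 Cc, 1 cc
The CC genotype is lethal (embryos die); surviving offspring: 2 Cc, 1 cc
normal: 1 out of 3 → fraction 1/3
Expected count = 1/3 × 345 = 115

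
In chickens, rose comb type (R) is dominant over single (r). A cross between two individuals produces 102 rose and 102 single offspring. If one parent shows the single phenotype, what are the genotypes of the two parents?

Observed offspring: 102 rose, 102 single
The observed ratio simplifies to 1:1. One parent shows single, so its genotype must be rr. A 1:1 offspring split requires the other parent to be heterozygous (Rr).
Parent genotypes: rr × Rr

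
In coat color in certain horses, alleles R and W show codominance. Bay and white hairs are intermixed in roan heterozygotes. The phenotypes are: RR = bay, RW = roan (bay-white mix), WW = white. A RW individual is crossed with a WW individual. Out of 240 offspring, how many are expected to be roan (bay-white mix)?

Punnett square for RW × WW:
Offspring genotypes: 2 RW, 2 WW
Phenotype counts: 2 roan (bay-white mix), 2 white
roan (bay-white mix): 2 out of 4 → fraction 1/2
Expected count = 1/2 × 240 = 120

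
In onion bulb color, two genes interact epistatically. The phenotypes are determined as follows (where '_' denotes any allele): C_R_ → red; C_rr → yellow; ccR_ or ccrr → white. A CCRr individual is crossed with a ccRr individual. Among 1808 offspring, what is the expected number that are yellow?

Cross: CCRr × ccRr — consider each gene separately:
C gene: CC × cc → 4 Cc → 4 C_ (out of 4)
R gene: Rr × Rr → 1 RR, 2 Rr, 1 rr → 3 R_ : 1 rr (out of 4)
Genotype classes (out of 4 × 4 = 16): C_R_ = 4×3 = 12; C_rr = 4×1 = 4
Apply the phenotype rules: C_R_ (12) → red; C_rr (4) → yellow
Phenotype counts (out of 16): 12 red, 4 yellow
yellow: 4 out of 16 → fraction 1/4
Expected count = 1/4 × 1808 = 452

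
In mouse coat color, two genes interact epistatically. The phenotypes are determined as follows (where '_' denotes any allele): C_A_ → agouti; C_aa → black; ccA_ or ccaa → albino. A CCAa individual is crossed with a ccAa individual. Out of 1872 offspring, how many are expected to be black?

Cross: CCAa × ccAa — consider each gene separately:
C gene: CC × cc → 4 Cc → 4 C_ (out of 4)
A gene: Aa × Aa → 1 AA, 2 Aa, 1 aa → 3 A_ : 1 aa (out of 4)
Genotype classes (out of 4 × 4 = 16): C_A_ = 4×3 = 12; C_aa = 4×1 = 4
Apply the phenotype rules: C_A_ (12) → agouti; C_aa (4) → black
Phenotype counts (out of 16): 12 agouti, 4 black
black: 4 out of 16 → fraction 1/4
Expected count = 1/4 × 1872 = 468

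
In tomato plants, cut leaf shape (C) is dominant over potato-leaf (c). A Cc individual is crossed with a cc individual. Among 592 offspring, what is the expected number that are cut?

Punnett square for Cc × cc:
Offspring genotypes: 2 Cc, 2 cc
cut: 2, potato-leaf: 2
cut: 2 out of 4 → fraction 1/2
Expected count = 1/2 × 592 = 296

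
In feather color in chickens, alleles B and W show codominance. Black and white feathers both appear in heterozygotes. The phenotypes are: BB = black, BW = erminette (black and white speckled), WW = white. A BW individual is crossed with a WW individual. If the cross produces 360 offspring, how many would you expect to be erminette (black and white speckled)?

Punnett square for BW × WW:
Offspring genotypes: 2 BW, 2 WW
Phenotype counts: 2 erminette (black and white speckled), 2 white
erminette (black and white speckled): 2 out of 4 → fraction 1/2
Expected count = 1/2 × 360 = 180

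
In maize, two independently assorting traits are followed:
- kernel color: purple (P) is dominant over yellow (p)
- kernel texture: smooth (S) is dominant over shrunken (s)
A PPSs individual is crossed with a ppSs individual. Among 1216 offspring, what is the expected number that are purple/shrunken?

Dihybrid cross PPSs × ppSs — consider each gene separately:
kernel color: PP × pp → 4 Pp → 4 P_ (out of 4)
kernel texture: Ss × Ss → 1 SS, 2 Ss, 1 ss → 3 S_ : 1 ss (out of 4)
Combine (counts out of 4 × 4 = 16): purple/smooth (P_S_) = 4×3 = 12; purple/shrunken (P_ss) = 4×1 = 4
Phenotype counts (out of 16): 12 purple/smooth, 4 purple/shrunken
purple/shrunken: 4 out of 16 → fraction 1/4
Expected count = 1/4 × 1216 = 304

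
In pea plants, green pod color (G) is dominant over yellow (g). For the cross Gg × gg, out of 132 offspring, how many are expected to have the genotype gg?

Punnett square for Gg × gg:
Offspring genotypes: 2 Gg, 2 gg
Total offspring: 4
Count with target: 2
Probability: 2/4 = 1/2
Expected count = 1/2 × 132 = 66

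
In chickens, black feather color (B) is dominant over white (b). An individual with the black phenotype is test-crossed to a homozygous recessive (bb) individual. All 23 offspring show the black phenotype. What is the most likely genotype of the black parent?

Test cross: ? × bb
All offspring are black.
If the unknown parent were heterozygous (Bb), about half of 23 offspring would be white; none are. The unknown parent is most likely homozygous dominant (BB).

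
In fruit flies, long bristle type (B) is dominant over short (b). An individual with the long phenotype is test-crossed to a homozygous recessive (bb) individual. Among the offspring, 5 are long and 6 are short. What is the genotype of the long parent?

Test cross: ? × bb
Offspring: 5 long, 6 short — approximately 1:1.
A 1:1 ratio in a test cross indicates the unknown parent is heterozygous (Bb).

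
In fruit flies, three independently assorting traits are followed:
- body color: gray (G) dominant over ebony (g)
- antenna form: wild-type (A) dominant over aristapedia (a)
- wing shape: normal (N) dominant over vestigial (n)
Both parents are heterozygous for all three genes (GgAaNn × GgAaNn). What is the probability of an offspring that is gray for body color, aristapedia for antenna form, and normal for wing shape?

Trihybrid cross: GgAaNn × GgAaNn
Each trait segregates independently with a 3:1 phenotypic ratio, so each gene contributes 3/4 (dominant) or 1/4 (recessive).
Target: gray (body color), aristapedia (antenna form), normal (wing shape)
Probability = product of independent per-trait probabilities
= 3/4 × 1/4 × 3/4 = 9/64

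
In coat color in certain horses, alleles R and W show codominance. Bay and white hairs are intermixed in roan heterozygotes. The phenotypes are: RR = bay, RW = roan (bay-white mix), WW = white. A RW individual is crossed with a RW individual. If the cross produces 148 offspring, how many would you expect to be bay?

Punnett square for RW × RW:
Offspring genotypes: 1 RR, 2 RW, 1 WW
Phenotype counts: 1 bay, 2 roan (bay-white mix), 1 white
bay: 1 out of 4 → fraction 1/4
Expected count = 1/4 × 148 = 37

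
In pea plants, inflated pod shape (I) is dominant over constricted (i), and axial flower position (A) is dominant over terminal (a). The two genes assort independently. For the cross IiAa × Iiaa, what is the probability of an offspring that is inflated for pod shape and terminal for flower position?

Dihybrid cross IiAa × Iiaa — consider each gene separately:
pod shape: Ii × Ii → 1 II, 2 Ii, 1 ii → 3 I_ : 1 ii (out of 4)
flower position: Aa × aa → 2 Aa, 2 aa → 2 A_ : 2 aa (out of 4)
Looking for: inflated (I_) and terminal (aa)
P(inflated) = 3/4, P(terminal) = 2/4
P(both) = 3/4 × 2/4 = 6/16 = 3/8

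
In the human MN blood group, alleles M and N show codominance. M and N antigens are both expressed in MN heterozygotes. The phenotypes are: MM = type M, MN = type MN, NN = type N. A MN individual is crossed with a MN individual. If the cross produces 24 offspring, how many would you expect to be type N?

Punnett square for MN × MN:
Offspring genotypes: 1 MM, 2 MN, 1 NN
Phenotype counts: 1 type M, 2 type MN, 1 type N
type N: 1 out of 4 → fraction 1/4
Expected count = 1/4 × 24 = 6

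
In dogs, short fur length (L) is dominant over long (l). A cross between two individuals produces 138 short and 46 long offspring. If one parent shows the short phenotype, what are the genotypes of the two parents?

Observed offspring: 138 short, 46 long
The observed ratio simplifies to 3:1. Long (ll) offspring appear, so each parent must contribute one l allele. The parent stated to show short carries L, so it is Ll. The other parent is then either Ll or ll: Ll × ll would give a 1:1 split, whereas Ll × Ll gives 3:1 — matching the data. So both parents are heterozygous (Ll × Ll).
Parent genotypes: Ll × Ll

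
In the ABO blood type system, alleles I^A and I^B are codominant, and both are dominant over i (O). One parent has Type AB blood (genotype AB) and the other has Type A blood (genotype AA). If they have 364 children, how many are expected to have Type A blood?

Cross: AB × AA
Possible offspring genotypes: 2 AA, 2 AB
Blood type counts: 2 Type A, 2 Type AB
Probability of Type A: 2/4 = 1/2
Expected count = 1/2 × 364 = 182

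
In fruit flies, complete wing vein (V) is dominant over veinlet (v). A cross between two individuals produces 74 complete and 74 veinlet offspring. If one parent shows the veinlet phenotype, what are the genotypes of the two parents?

Observed offspring: 74 complete, 74 veinlet
The observed ratio simplifies to 1:1. One parent shows veinlet, so its genotype must be vv. A 1:1 offspring split requires the other parent to be heterozygous (Vv).
Parent genotypes: vv × Vv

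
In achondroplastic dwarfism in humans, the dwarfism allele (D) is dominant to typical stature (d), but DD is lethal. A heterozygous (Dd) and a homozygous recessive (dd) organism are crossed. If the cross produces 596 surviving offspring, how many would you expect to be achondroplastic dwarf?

Cross: Dd × dd
Punnett square offspring (before lethality): 2 Dd, 2 dd
No DD offspring are produced in this cross.
achondroplastic dwarf: 2 out of 4 → fraction 1/2
Expected count = 1/2 × 596 = 298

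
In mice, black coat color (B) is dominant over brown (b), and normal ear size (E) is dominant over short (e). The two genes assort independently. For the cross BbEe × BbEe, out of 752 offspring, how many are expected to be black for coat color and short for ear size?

Dihybrid cross BbEe × BbEe — consider each gene separately:
coat color: Bb × Bb → 1 BB, 2 Bb, 1 bb → 3 B_ : 1 bb (out of 4)
ear size: Ee × Ee → 1 EE, 2 Ee, 1 ee → 3 E_ : 1 ee (out of 4)
Looking for: black (B_) and short (ee)
P(black) = 3/4, P(short) = 1/4
P(both) = 3/4 × 1/4 = 3/16
Expected count = 3/16 × 752 = 141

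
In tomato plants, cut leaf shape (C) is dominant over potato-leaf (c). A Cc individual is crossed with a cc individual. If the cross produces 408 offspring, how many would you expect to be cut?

Punnett square for Cc × cc:
Offspring genotypes: 2 Cc, 2 cc
cut: 2, potato-leaf: 2
cut: 2 out of 4 → fraction 1/2
Expected count = 1/2 × 408 = 204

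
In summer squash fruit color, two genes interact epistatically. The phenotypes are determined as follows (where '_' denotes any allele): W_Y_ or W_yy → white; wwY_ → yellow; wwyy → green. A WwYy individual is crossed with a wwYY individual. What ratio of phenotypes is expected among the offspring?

Cross: WwYy × wwYY — consider each gene separately:
W gene: Ww × ww → 2 Ww, 2 ww → 2 W_ : 2 ww (out of 4)
Y gene: Yy × YY → 2 YY, 2 Yy → 4 Y_ (out of 4)
Genotype classes (out of 4 × 4 = 16): W_Y_ = 2×4 = 8; wwY_ = 2×4 = 8
Apply the phenotype rules: W_Y_ (8) → white; wwY_ (8) → yellow
Phenotype counts (out of 16): 8 white, 8 yellow
Ratio: 1 white : 1 yellow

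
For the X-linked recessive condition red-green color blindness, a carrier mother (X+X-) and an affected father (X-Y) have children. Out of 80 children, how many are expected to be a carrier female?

Cross: X+X- × X-Y
Offspring: 1 X+X-, 1 X+Y, 1 X-X-, 1 X-Y
Probability of a carrier female: 1/4
Expected count = 1/4 × 80 = 20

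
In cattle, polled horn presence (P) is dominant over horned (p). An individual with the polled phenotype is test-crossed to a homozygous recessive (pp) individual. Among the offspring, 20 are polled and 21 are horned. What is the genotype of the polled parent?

Test cross: ? × pp
Offspring: 20 polled, 21 horned — approximately 1:1.
A 1:1 ratio in a test cross indicates the unknown parent is heterozygous (Pp).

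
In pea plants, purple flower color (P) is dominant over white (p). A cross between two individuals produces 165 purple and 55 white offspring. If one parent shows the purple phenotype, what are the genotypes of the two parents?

Observed offspring: 165 purple, 55 white
The observed ratio simplifies to 3:1. White (pp) offspring appear, so each parent must contribute one p allele. The parent stated to show purple carries P, so it is Pp. The other parent is then either Pp or pp: Pp × pp would give a 1:1 split, whereas Pp × Pp gives 3:1 — matching the data. So both parents are heterozygous (Pp × Pp).
Parent genotypes: Pp × Pp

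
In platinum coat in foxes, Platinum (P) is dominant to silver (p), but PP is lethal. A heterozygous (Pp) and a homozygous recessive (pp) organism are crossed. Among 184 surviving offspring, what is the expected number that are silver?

Cross: Pp × pp
Punnett square offspring (before lethality): 2 Pp, 2 pp
No PP offspring are produced in this cross.
silver: 2 out of 4 → fraction 1/2
Expected count = 1/2 × 184 = 92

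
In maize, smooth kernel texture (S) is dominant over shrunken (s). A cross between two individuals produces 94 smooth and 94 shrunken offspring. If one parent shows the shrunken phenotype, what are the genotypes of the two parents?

Observed offspring: 94 smooth, 94 shrunken
The observed ratio simplifies to 1:1. One parent shows shrunken, so its genotype must be ss. A 1:1 offspring split requires the other parent to be heterozygous (Ss).
Parent genotypes: ss × Ss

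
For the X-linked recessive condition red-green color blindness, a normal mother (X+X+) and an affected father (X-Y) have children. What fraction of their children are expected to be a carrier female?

Cross: X+X+ × X-Y
Offspring: 2 X+X-, 2 X+Y
Probability of a carrier female: 2/4 = 1/2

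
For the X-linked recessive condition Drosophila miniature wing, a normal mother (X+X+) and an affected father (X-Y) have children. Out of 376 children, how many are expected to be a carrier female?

Cross: X+X+ × X-Y
Offspring: 2 X+X-, 2 X+Y
Probability of a carrier female: 2/4 = 1/2
Expected count = 1/2 × 376 = 188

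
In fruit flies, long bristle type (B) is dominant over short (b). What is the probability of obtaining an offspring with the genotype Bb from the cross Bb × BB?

Punnett square for Bb × BB:
Offspring genotypes: 2 BB, 2 Bb
Total offspring: 4
Count with target: 2
Probability: 2/4 = 1/2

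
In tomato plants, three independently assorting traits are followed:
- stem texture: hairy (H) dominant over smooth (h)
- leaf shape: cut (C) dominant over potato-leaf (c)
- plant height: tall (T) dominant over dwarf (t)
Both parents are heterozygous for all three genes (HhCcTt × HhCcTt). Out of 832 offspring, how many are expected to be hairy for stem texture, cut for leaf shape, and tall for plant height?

Trihybrid cross: HhCcTt × HhCcTt
Each trait segregates independently with a 3:1 phenotypic ratio, so each gene contributes 3/4 (dominant) or 1/4 (recessive).
Target: hairy (stem texture), cut (leaf shape), tall (plant height)
Probability = product of independent per-trait probabilities
= 3/4 × 3/4 × 3/4 = 27/64
Expected count = 27/64 × 832 = 351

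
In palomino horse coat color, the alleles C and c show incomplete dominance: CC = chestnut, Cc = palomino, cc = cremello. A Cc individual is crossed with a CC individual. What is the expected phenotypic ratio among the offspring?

Punnett square for Cc × CC:
Offspring genotypes: 2 CC, 2 Cc
Phenotype counts: 2 chestnut, 2 palomino
Ratio: 1 chestnut : 1 palomino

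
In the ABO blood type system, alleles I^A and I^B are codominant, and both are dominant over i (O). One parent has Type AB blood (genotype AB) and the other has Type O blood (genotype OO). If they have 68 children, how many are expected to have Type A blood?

Cross: AB × OO
Possible offspring genotypes: 2 AO, 2 BO
Blood type counts: 2 Type A, 2 Type B
Probability of Type A: 2/4 = 1/2
Expected count = 1/2 × 68 = 34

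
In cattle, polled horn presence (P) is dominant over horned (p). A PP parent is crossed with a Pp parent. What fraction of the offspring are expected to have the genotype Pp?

Punnett square for PP × Pp:
Offspring genotypes: 2 PP, 2 Pp
Total offspring: 4
Count with target: 2
Probability: 2/4 = 1/2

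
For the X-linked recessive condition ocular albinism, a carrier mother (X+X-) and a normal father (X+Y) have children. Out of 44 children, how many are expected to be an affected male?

Cross: X+X- × X+Y
Offspring: 1 X+X+, 1 X+Y, 1 X+X-, 1 X-Y
Probability of an affected male: 1/4
Expected count = 1/4 × 44 = 11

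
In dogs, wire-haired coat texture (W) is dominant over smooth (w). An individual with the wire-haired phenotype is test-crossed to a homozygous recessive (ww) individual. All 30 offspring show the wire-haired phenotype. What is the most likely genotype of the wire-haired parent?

Test cross: ? × ww
All offspring are wire-haired.
If the unknown parent were heterozygous (Ww), about half of 30 offspring would be smooth; none are. The unknown parent is most likely homozygous dominant (WW).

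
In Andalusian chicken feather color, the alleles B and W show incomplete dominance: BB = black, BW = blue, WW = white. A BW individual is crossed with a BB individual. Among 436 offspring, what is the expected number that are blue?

Punnett square for BW × BB:
Offspring genotypes: 2 BB, 2 BW
Phenotype counts: 2 black, 2 blue
blue: 2 out of 4 → fraction 1/2
Expected count = 1/2 × 436 = 218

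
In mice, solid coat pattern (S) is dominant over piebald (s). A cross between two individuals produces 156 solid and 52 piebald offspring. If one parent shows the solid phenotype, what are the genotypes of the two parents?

Observed offspring: 156 solid, 52 piebald
The observed ratio simplifies to 3:1. Piebald (ss) offspring appear, so each parent must contribute one s allele. The parent stated to show solid carries S, so it is Ss. The other parent is then either Ss or ss: Ss × ss would give a 1:1 split, whereas Ss × Ss gives 3:1 — matching the data. So both parents are heterozygous (Ss × Ss).
Parent genotypes: Ss × Ss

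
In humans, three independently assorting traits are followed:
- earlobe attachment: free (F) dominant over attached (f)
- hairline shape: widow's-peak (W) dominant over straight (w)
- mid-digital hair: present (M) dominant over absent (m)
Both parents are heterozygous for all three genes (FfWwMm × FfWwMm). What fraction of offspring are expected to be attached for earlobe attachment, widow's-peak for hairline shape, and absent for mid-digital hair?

Trihybrid cross: FfWwMm × FfWwMm
Each trait segregates independently with a 3:1 phenotypic ratio, so each gene contributes 3/4 (dominant) or 1/4 (recessive).
Target: attached (earlobe attachment), widow's-peak (hairline shape), absent (mid-digital hair)
Probability = product of independent per-trait probabilities
= 1/4 × 3/4 × 1/4 = 3/64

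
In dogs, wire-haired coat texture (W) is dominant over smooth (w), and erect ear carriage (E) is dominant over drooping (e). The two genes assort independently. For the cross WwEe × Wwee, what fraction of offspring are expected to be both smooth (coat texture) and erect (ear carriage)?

Dihybrid cross WwEe × Wwee — consider each gene separately:
coat texture: Ww × Ww → 1 WW, 2 Ww, 1 ww → 3 W_ : 1 ww (out of 4)
ear carriage: Ee × ee → 2 Ee, 2 ee → 2 E_ : 2 ee (out of 4)
Looking for: smooth (ww) and erect (E_)
P(smooth) = 1/4, P(erect) = 2/4
P(both) = 1/4 × 2/4 = 2/16 = 1/8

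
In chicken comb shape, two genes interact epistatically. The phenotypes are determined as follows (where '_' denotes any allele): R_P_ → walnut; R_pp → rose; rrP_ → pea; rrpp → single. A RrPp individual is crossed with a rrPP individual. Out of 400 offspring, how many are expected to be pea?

Cross: RrPp × rrPP — consider each gene separately:
R gene: Rr × rr → 2 Rr, 2 rr → 2 R_ : 2 rr (out of 4)
P gene: Pp × PP → 2 PP, 2 Pp → 4 P_ (out of 4)
Genotype classes (out of 4 × 4 = 16): R_P_ = 2×4 = 8; rrP_ = 2×4 = 8
Apply the phenotype rules: R_P_ (8) → walnut; rrP_ (8) → pea
Phenotype counts (out of 16): 8 walnut, 8 pea
pea: 8 out of 16 → fraction 1/2
Expected count = 1/2 × 400 = 200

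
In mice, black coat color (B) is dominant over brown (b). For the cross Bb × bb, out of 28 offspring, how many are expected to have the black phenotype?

Punnett square for Bb × bb:
Offspring genotypes: 2 Bb, 2 bb
Total offspring: 4
Count with target: 2
Probability: 2/4 = 1/2
Expected count = 1/2 × 28 = 14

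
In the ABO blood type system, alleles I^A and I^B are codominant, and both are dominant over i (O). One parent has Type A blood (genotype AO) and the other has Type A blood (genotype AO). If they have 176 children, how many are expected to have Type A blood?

Cross: AO × AO
Possible offspring genotypes: 1 AA, 2 AO, 1 OO
Blood type counts: 3 Type A, 1 Type O
Probability of Type A: 3/4
Expected count = 3/4 × 176 = 132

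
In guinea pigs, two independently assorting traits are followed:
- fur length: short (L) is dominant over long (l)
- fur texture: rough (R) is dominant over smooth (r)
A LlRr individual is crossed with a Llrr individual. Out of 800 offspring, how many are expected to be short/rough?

Dihybrid cross LlRr × Llrr — consider each gene separately:
fur length: Ll × Ll → 1 LL, 2 Ll, 1 ll → 3 L_ : 1 ll (out of 4)
fur texture: Rr × rr → 2 Rr, 2 rr → 2 R_ : 2 rr (out of 4)
Combine (counts out of 4 × 4 = 16): short/rough (L_R_) = 3×2 = 6; short/smooth (L_rr) = 3×2 = 6; long/rough (llR_) = 1×2 = 2; long/smooth (llrr) = 1×2 = 2
Phenotype counts (out of 16): 6 short/rough, 6 short/smooth, 2 long/rough, 2 long/smooth
short/rough: 6 out of 16 → fraction 3/8
Expected count = 3/8 × 800 = 300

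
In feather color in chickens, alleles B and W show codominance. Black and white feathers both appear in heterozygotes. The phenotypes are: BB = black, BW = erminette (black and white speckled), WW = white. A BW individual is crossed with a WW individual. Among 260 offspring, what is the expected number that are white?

Punnett square for BW × WW:
Offspring genotypes: 2 BW, 2 WW
Phenotype counts: 2 erminette (black and white speckled), 2 white
white: 2 out of 4 → fraction 1/2
Expected count = 1/2 × 260 = 130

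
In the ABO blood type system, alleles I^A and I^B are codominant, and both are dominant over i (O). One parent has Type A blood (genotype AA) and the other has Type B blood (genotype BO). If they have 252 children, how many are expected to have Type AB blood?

Cross: AA × BO
Possible offspring genotypes: 2 AB, 2 AO
Blood type counts: 2 Type AB, 2 Type A
Probability of Type AB: 2/4 = 1/2
Expected count = 1/2 × 252 = 126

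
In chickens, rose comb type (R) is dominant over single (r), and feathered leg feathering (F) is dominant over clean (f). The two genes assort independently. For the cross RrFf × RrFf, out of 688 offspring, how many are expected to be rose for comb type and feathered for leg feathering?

Dihybrid cross RrFf × RrFf — consider each gene separately:
comb type: Rr × Rr → 1 RR, 2 Rr, 1 rr → 3 R_ : 1 rr (out of 4)
leg feathering: Ff × Ff → 1 FF, 2 Ff, 1 ff → 3 F_ : 1 ff (out of 4)
Looking for: rose (R_) and feathered (F_)
P(rose) = 3/4, P(feathered) = 3/4
P(both) = 3/4 × 3/4 = 9/16
Expected count = 9/16 × 688 = 387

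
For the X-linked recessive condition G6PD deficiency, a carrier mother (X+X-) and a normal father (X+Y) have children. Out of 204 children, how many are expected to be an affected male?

Cross: X+X- × X+Y
Offspring: 1 X+X+, 1 X+Y, 1 X+X-, 1 X-Y
Probability of an affected male: 1/4
Expected count = 1/4 × 204 = 51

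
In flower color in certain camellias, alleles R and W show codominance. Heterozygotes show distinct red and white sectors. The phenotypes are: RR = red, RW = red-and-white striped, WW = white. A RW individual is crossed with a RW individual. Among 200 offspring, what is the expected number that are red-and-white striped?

Punnett square for RW × RW:
Offspring genotypes: 1 RR, 2 RW, 1 WW
Phenotype counts: 1 red, 2 red-and-white striped, 1 white
red-and-white striped: 2 out of 4 → fraction 1/2
Expected count = 1/2 × 200 = 100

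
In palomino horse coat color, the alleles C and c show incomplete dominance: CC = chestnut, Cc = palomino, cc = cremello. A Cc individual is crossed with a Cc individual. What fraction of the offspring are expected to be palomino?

Punnett square for Cc × Cc:
Offspring genotypes: 1 CC, 2 Cc, 1 cc
Phenotype counts: 1 chestnut, 2 palomino, 1 cremello
palomino: 2 out of 4
Probability: 2/4 = 1/2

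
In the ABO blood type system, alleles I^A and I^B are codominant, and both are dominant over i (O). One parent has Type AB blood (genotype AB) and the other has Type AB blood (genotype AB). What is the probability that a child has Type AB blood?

Cross: AB × AB
Possible offspring genotypes: 1 AA, 2 AB, 1 BB
Blood type counts: 1 Type A, 2 Type AB, 1 Type B
Probability of Type AB: 2/4 = 1/2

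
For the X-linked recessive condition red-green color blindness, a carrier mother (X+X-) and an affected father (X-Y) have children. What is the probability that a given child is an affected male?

Cross: X+X- × X-Y
Offspring: 1 X+X-, 1 X+Y, 1 X-X-, 1 X-Y
Probability of an affected male: 1/4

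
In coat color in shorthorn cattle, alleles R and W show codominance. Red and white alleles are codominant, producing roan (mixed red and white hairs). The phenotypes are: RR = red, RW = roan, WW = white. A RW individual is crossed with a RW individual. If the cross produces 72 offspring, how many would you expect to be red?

Punnett square for RW × RW:
Offspring genotypes: 1 RR, 2 RW, 1 WW
Phenotype counts: 1 red, 2 roan, 1 white
red: 1 out of 4 → fraction 1/4
Expected count = 1/4 × 72 = 18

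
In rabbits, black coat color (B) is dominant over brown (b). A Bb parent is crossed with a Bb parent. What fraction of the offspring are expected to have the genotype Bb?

Punnett square for Bb × Bb:
Offspring genotypes: 1 BB, 2 Bb, 1 bb
Total offspring: 4
Count with target: 2
Probability: 2/4 = 1/2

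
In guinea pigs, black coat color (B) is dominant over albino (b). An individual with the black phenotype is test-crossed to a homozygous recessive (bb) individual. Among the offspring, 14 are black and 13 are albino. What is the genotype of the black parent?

Test cross: ? × bb
Offspring: 14 black, 13 albino — approximately 1:1.
A 1:1 ratio in a test cross indicates the unknown parent is heterozygous (Bb).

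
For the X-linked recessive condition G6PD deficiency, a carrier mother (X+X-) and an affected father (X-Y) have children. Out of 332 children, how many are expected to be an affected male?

Cross: X+X- × X-Y
Offspring: 1 X+X-, 1 X+Y, 1 X-X-, 1 X-Y
Probability of an affected male: 1/4
Expected count = 1/4 × 332 = 83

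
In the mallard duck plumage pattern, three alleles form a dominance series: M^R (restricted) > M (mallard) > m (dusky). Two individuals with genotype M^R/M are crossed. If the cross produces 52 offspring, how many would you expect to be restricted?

Cross: M^R/M × M^R/M
Allele dominance: M^R > M > m
Offspring genotypes: 1 M^R/M^R, 2 M^R/M, 1 M/M
Phenotype counts: 3 restricted, 1 mallard
restricted: 3 out of 4 → fraction 3/4
Expected count = 3/4 × 52 = 39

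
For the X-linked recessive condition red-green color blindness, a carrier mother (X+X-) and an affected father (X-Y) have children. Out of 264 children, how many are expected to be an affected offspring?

Cross: X+X- × X-Y
Offspring: 1 X+X-, 1 X+Y, 1 X-X-, 1 X-Y
Probability of an affected offspring: 2/4 = 1/2
Expected count = 1/2 × 264 = 132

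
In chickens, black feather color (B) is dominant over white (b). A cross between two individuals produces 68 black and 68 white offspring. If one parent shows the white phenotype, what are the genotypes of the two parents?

Observed offspring: 68 black, 68 white
The observed ratio simplifies to 1:1. One parent shows white, so its genotype must be bb. A 1:1 offspring split requires the other parent to be heterozygous (Bb).
Parent genotypes: bb × Bb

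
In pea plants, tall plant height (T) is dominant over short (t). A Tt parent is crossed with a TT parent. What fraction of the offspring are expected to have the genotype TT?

Punnett square for Tt × TT:
Offspring genotypes: 2 TT, 2 Tt
Total offspring: 4
Count with target: 2
Probability: 2/4 = 1/2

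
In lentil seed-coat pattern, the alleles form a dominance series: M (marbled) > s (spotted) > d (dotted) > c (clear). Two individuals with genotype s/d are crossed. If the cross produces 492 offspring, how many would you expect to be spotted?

Cross: s/d × s/d
Allele dominance: M > s > d > c
Offspring genotypes: 1 s/s, 2 s/d, 1 d/d
Phenotype counts: 3 spotted, 1 dotted
spotted: 3 out of 4 → fraction 3/4
Expected count = 3/4 × 492 = 369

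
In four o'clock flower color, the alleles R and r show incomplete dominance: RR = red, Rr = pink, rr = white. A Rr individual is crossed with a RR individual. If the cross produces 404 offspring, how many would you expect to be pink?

Punnett square for Rr × RR:
Offspring genotypes: 2 RR, 2 Rr
Phenotype counts: 2 red, 2 pink
pink: 2 out of 4 → fraction 1/2
Expected count = 1/2 × 404 = 202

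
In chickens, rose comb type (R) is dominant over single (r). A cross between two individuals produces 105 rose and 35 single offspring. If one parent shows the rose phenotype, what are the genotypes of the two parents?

Observed offspring: 105 rose, 35 single
The observed ratio simplifies to 3:1. Single (rr) offspring appear, so each parent must contribute one r allele. The parent stated to show rose carries R, so it is Rr. The other parent is then either Rr or rr: Rr × rr would give a 1:1 split, whereas Rr × Rr gives 3:1 — matching the data. So both parents are heterozygous (Rr × Rr).
Parent genotypes: Rr × Rr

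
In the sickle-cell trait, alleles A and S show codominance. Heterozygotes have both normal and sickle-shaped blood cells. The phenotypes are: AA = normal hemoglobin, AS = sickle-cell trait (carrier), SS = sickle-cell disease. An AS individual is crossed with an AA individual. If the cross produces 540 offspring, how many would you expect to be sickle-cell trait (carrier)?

Punnett square for AS × AA:
Offspring genotypes: 2 AA, 2 AS
Phenotype counts: 2 normal hemoglobin, 2 sickle-cell trait (carrier)
sickle-cell trait (carrier): 2 out of 4 → fraction 1/2
Expected count = 1/2 × 540 = 270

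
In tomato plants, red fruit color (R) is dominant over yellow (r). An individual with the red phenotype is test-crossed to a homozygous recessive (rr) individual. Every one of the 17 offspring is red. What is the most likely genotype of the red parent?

Test cross: ? × rr
All offspring are red.
If the unknown parent were heterozygous (Rr), about half of 17 offspring would be yellow; none are. The unknown parent is most likely homozygous dominant (RR).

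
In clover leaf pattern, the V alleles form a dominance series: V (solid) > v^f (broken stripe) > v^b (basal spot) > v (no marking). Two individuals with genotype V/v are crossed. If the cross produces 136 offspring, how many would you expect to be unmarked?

Cross: V/v × V/v
Allele dominance: V > v^f > v^b > v
Offspring genotypes: 1 V/V, 2 V/v, 1 v/v
Phenotype counts: 3 solid, 1 unmarked
unmarked: 1 out of 4 → fraction 1/4
Expected count = 1/4 × 136 = 34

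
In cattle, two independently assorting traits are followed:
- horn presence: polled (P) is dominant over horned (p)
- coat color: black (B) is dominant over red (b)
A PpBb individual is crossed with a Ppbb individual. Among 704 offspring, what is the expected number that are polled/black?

Dihybrid cross PpBb × Ppbb — consider each gene separately:
horn presence: Pp × Pp → 1 PP, 2 Pp, 1 pp → 3 P_ : 1 pp (out of 4)
coat color: Bb × bb → 2 Bb, 2 bb → 2 B_ : 2 bb (out of 4)
Combine (counts out of 4 × 4 = 16): polled/black (P_B_) = 3×2 = 6; polled/red (P_bb) = 3×2 = 6; horned/black (ppB_) = 1×2 = 2; horned/red (ppbb) = 1×2 = 2
Phenotype counts (out of 16): 6 polled/black, 6 polled/red, 2 horned/black, 2 horned/red
polled/black: 6 out of 16 → fraction 3/8
Expected count = 3/8 × 704 = 264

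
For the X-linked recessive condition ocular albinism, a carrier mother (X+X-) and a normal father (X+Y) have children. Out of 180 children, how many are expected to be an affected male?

Cross: X+X- × X+Y
Offspring: 1 X+X+, 1 X+Y, 1 X+X-, 1 X-Y
Probability of an affected male: 1/4
Expected count = 1/4 × 180 = 45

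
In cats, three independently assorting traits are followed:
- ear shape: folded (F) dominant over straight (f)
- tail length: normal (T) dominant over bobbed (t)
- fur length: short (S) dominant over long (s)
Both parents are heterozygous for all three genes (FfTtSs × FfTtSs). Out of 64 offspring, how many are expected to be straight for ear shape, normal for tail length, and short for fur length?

Trihybrid cross: FfTtSs × FfTtSs
Each trait segregates independently with a 3:1 phenotypic ratio, so each gene contributes 3/4 (dominant) or 1/4 (recessive).
Target: straight (ear shape), normal (tail length), short (fur length)
Probability = product of independent per-trait probabilities
= 1/4 × 3/4 × 3/4 = 9/64
Expected count = 9/64 × 64 = 9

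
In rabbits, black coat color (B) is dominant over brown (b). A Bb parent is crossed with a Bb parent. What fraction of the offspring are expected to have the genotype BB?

Punnett square for Bb × Bb:
Offspring genotypes: 1 BB, 2 Bb, 1 bb
Total offspring: 4
Count with target: 1
Probability: 1/4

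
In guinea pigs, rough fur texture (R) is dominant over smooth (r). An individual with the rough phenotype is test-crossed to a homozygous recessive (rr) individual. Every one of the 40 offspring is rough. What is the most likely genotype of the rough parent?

Test cross: ? × rr
All offspring are rough.
If the unknown parent were heterozygous (Rr), about half of 40 offspring would be smooth; none are. The unknown parent is most likely homozygous dominant (RR).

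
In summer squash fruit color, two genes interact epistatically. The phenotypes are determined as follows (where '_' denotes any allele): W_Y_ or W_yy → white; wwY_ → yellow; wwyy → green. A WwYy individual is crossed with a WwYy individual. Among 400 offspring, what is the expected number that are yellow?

Cross: WwYy × WwYy — consider each gene separately:
W gene: Ww × Ww → 1 WW, 2 Ww, 1 ww → 3 W_ : 1 ww (out of 4)
Y gene: Yy × Yy → 1 YY, 2 Yy, 1 yy → 3 Y_ : 1 yy (out of 4)
Genotype classes (out of 4 × 4 = 16): W_Y_ = 3×3 = 9; W_yy = 3×1 = 3; wwY_ = 1×3 = 3; wwyy = 1×1 = 1
Apply the phenotype rules: W_Y_ (9) + W_yy (3) → white; wwY_ (3) → yellow; wwyy (1) → green
Phenotype counts (out of 16): 12 white, 3 yellow, 1 green
yellow: 3 out of 16 → fraction 3/16
Expected count = 3/16 × 400 = 75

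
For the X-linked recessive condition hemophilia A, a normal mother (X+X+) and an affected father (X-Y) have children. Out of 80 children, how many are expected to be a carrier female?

Cross: X+X+ × X-Y
Offspring: 2 X+X-, 2 X+Y
Probability of a carrier female: 2/4 = 1/2
Expected count = 1/2 × 80 = 40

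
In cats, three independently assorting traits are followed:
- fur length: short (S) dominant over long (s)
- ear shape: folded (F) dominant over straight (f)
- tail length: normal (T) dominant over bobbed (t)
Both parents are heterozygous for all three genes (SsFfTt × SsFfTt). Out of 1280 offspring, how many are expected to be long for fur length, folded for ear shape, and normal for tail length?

Trihybrid cross: SsFfTt × SsFfTt
Each trait segregates independently with a 3:1 phenotypic ratio, so each gene contributes 3/4 (dominant) or 1/4 (recessive).
Target: long (fur length), folded (ear shape), normal (tail length)
Probability = product of independent per-trait probabilities
= 1/4 × 3/4 × 3/4 = 9/64
Expected count = 9/64 × 1280 = 180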